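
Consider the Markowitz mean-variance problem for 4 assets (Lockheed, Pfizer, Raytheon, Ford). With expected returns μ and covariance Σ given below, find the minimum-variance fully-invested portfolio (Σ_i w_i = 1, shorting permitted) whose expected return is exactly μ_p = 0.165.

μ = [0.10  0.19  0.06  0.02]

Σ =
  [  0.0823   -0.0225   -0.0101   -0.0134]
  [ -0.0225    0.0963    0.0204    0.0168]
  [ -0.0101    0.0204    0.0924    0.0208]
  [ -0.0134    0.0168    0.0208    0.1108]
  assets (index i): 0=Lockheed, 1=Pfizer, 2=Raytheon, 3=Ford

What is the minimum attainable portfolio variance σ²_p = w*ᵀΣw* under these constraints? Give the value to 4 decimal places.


p=Σ⁻¹μ = [1.8966  2.3456  0.3410  -0.0098]
q=Σ⁻¹𝟙 = [17.5636  11.3242  8.4771  7.8410]
a=μᵀp=0.655587  b=𝟙ᵀp=4.573399  c=𝟙ᵀq=45.205868  D=ac−b²=8.720388
λ₁=(c·0.165−b)/D = (45.205868·0.165−4.573399)/8.720388 = 0.330899
λ₂=(a−b·0.165)/D = (0.655587−4.573399·0.165)/8.720388 = -0.011355
w* = 0.330899·p + -0.011355·q:
  w_0 = 0.330899·1.8966 + -0.011355·17.5636 = 0.4281  (Lockheed)
  w_1 = 0.330899·2.3456 + -0.011355·11.3242 = 0.6476  (Pfizer)
  w_2 = 0.330899·0.3410 + -0.011355·8.4771 = 0.0166  (Raytheon)
  w_3 = 0.330899·-0.0098 + -0.011355·7.8410 = -0.0923  (Ford)
Σw_i=1.0000  μᵀw=0.1650
σ²=wᵀΣw=λ₁·μ_p+λ₂ = 0.330899·0.165 + -0.011355 = 0.043243 ≈ 0.0432

0.0432


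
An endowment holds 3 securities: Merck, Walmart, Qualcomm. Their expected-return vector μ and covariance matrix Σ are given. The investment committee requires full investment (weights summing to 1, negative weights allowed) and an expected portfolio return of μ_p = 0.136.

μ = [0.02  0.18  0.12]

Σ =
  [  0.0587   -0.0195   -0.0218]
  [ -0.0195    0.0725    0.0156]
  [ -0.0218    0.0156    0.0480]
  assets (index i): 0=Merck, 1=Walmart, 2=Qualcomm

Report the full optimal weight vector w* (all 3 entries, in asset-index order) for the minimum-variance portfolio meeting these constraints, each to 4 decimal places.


p=Σ⁻¹μ = [2.1598  2.4887  2.6721]
q=Σ⁻¹𝟙 = [33.9353  16.2584  30.9616]
a=μᵀp=0.811816  b=𝟙ᵀp=7.320622  c=𝟙ᵀq=81.155393  D=ac−b²=12.291711
λ₁=(c·0.136−b)/D = (81.155393·0.136−7.320622)/12.291711 = 0.302359
λ₂=(a−b·0.136)/D = (0.811816−7.320622·0.136)/12.291711 = -0.014952
w* = 0.302359·p + -0.014952·q:
  w_0 = 0.302359·2.1598 + -0.014952·33.9353 = 0.1456  (Merck)
  w_1 = 0.302359·2.4887 + -0.014952·16.2584 = 0.5094  (Walmart)
  w_2 = 0.302359·2.6721 + -0.014952·30.9616 = 0.3450  (Qualcomm)
Σw_i=1.0000  μᵀw=0.1360
σ²=wᵀΣw=λ₁·μ_p+λ₂ = 0.302359·0.136 + -0.014952 = 0.026169 ≈ 0.0262

0.1456  0.5094  0.3450


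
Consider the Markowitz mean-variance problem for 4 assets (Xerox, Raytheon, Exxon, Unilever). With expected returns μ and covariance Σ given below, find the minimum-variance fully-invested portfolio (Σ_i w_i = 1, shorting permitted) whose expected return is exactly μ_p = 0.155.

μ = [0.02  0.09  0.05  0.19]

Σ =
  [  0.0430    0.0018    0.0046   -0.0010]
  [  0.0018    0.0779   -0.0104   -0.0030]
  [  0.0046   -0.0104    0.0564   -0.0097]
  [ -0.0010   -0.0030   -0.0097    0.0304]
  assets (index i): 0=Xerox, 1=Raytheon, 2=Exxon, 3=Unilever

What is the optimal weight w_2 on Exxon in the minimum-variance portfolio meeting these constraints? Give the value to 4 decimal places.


0.1925

p=Σ⁻¹μ = [0.3002  1.7495  2.4240  7.2060]
q=Σ⁻¹𝟙 = [20.6666  17.6330  26.8431  43.8797]
a=μᵀp=1.653790  b=𝟙ᵀp=11.679597  c=𝟙ᵀq=109.022317  D=ac−b²=43.887055
λ₁=(c·0.155−b)/D = (109.022317·0.155−11.679597)/43.887055 = 0.118916
λ₂=(a−b·0.155)/D = (1.653790−11.679597·0.155)/43.887055 = -0.003567
w* = 0.118916·p + -0.003567·q:
  w_0 = 0.118916·0.3002 + -0.003567·20.6666 = -0.0380  (Xerox)
  w_1 = 0.118916·1.7495 + -0.003567·17.6330 = 0.1451  (Raytheon)
  w_2 = 0.118916·2.4240 + -0.003567·26.8431 = 0.1925  (Exxon)
  w_3 = 0.118916·7.2060 + -0.003567·43.8797 = 0.7004  (Unilever)
Σw_i=1.0000  μᵀw=0.1550
σ²=wᵀΣw=λ₁·μ_p+λ₂ = 0.118916·0.155 + -0.003567 = 0.014865 ≈ 0.0149


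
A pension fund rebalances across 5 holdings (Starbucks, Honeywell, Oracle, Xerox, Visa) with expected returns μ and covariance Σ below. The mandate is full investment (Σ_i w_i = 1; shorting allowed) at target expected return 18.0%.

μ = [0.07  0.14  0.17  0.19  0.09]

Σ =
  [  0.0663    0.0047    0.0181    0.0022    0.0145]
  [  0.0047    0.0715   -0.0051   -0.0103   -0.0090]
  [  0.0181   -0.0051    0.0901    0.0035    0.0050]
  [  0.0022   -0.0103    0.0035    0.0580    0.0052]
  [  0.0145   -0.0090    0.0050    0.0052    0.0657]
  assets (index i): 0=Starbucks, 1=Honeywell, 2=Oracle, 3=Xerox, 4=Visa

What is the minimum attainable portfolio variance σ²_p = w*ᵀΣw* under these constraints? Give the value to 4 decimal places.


g=Σ⁻¹μ = [-0.0545  2.7717  1.8427  3.5387  1.3413]
h=Σ⁻¹𝟙 = [7.6184  18.5465  9.1288  18.4467  13.9252]
a=μᵀg=1.490546  b=𝟙ᵀg=9.439836  c=𝟙ᵀh=67.665631  D=ac−b²=11.748234
λ₁=(c·0.180−b)/D = (67.665631·0.180−9.439836)/11.748234 = 0.233225
λ₂=(a−b·0.180)/D = (1.490546−9.439836·0.180)/11.748234 = -0.017758
w* = 0.233225·g + -0.017758·h:
  w_0 = 0.233225·-0.0545 + -0.017758·7.6184 = -0.1480  (Starbucks)
  w_1 = 0.233225·2.7717 + -0.017758·18.5465 = 0.3171  (Honeywell)
  w_2 = 0.233225·1.8427 + -0.017758·9.1288 = 0.2677  (Oracle)
  w_3 = 0.233225·3.5387 + -0.017758·18.4467 = 0.4977  (Xerox)
  w_4 = 0.233225·1.3413 + -0.017758·13.9252 = 0.0655  (Visa)
Σw_i=1.0000  μᵀw=0.1800
σ²=wᵀΣw=λ₁·μ_p+λ₂ = 0.233225·0.180 + -0.017758 = 0.024222 ≈ 0.0242

0.0242


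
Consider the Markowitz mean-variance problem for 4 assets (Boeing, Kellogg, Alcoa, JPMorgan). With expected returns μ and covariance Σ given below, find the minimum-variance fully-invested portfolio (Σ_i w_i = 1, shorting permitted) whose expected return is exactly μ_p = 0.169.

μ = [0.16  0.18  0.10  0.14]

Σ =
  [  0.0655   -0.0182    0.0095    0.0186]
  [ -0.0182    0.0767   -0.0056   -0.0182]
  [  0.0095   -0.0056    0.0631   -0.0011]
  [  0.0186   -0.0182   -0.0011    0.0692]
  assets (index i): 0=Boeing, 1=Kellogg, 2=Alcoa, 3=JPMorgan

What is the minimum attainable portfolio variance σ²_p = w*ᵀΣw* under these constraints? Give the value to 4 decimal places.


u=Σ⁻¹μ = [2.5658  3.6176  1.5598  2.3097]
v=Σ⁻¹𝟙 = [14.2410  21.5004  15.9001  16.5306]
a=μᵀu=1.541039  b=𝟙ᵀu=10.052935  c=𝟙ᵀv=68.172145  D=ac−b²=3.994426
λ₁=(c·0.169−b)/D = (68.172145·0.169−10.052935)/3.994426 = 0.367552
λ₂=(a−b·0.169)/D = (1.541039−10.052935·0.169)/3.994426 = -0.039532
w* = 0.367552·u + -0.039532·v:
  w_0 = 0.367552·2.5658 + -0.039532·14.2410 = 0.3801  (Boeing)
  w_1 = 0.367552·3.6176 + -0.039532·21.5004 = 0.4797  (Kellogg)
  w_2 = 0.367552·1.5598 + -0.039532·15.9001 = -0.0553  (Alcoa)
  w_3 = 0.367552·2.3097 + -0.039532·16.5306 = 0.1955  (JPMorgan)
Σw_i=1.0000  μᵀw=0.1690
σ²=wᵀΣw=λ₁·μ_p+λ₂ = 0.367552·0.169 + -0.039532 = 0.022584 ≈ 0.0226

0.0226


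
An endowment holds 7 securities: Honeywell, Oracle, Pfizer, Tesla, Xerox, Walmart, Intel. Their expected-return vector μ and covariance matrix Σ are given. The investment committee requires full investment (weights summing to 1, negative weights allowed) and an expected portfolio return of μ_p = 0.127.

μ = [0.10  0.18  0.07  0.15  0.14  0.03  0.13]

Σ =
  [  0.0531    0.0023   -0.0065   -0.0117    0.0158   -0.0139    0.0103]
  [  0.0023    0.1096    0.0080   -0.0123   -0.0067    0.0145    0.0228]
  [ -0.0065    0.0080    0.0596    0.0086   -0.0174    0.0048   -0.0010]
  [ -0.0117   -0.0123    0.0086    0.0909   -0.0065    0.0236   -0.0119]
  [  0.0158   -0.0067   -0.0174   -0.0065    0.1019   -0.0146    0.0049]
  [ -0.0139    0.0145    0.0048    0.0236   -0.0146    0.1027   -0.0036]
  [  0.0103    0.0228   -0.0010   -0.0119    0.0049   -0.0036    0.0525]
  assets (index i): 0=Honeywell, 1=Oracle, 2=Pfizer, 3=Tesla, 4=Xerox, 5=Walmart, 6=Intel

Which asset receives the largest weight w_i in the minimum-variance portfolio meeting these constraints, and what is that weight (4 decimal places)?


Tesla (0.2125)

u=Σ⁻¹μ = [1.6703  1.4617  1.2950  2.2976  1.4866  0.0020  1.9205]
v=Σ⁻¹𝟙 = [19.8350  4.7830  19.3842  12.6562  11.8629  10.1761  15.9076]
a=μᵀu=1.323296  b=𝟙ᵀu=10.133827  c=𝟙ᵀv=94.604937  D=ac−b²=22.495856
λ₁=(c·0.127−b)/D = (94.604937·0.127−10.133827)/22.495856 = 0.083615
λ₂=(a−b·0.127)/D = (1.323296−10.133827·0.127)/22.495856 = 0.001614
w* = 0.083615·u + 0.001614·v:
  w_0 = 0.083615·1.6703 + 0.001614·19.8350 = 0.1717  (Honeywell)
  w_1 = 0.083615·1.4617 + 0.001614·4.7830 = 0.1299  (Oracle)
  w_2 = 0.083615·1.2950 + 0.001614·19.3842 = 0.1396  (Pfizer)
  w_3 = 0.083615·2.2976 + 0.001614·12.6562 = 0.2125  (Tesla)
  w_4 = 0.083615·1.4866 + 0.001614·11.8629 = 0.1434  (Xerox)
  w_5 = 0.083615·0.0020 + 0.001614·10.1761 = 0.0166  (Walmart)
  w_6 = 0.083615·1.9205 + 0.001614·15.9076 = 0.1863  (Intel)
Σw_i=1.0000  μᵀw=0.1270
σ²=wᵀΣw=λ₁·μ_p+λ₂ = 0.083615·0.127 + 0.001614 = 0.012233 ≈ 0.0122


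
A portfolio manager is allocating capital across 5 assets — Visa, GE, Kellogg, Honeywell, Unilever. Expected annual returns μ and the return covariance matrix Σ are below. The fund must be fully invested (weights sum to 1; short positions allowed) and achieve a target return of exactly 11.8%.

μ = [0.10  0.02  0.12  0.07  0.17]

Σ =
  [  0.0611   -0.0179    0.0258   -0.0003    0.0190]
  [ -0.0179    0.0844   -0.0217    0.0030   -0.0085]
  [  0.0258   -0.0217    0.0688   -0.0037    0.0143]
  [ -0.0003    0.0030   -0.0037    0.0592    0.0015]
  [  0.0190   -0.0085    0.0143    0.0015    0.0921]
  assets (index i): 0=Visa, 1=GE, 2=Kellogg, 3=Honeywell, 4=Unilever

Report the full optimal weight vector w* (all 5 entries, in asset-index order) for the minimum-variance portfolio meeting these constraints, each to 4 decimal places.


0.1063  0.0840  0.2754  0.1819  0.3524

p=Σ⁻¹μ = [0.8135  0.8979  1.4721  1.1947  1.5128]
q=Σ⁻¹𝟙 = [13.4146  18.6260  14.7750  16.7559  7.2424]
a=μᵀp=0.616777  b=𝟙ᵀp=5.891100  c=𝟙ᵀq=70.813844  D=ac−b²=8.971327
λ₁=(c·0.118−b)/D = (70.813844·0.118−5.891100)/8.971327 = 0.274757
λ₂=(a−b·0.118)/D = (0.616777−5.891100·0.118)/8.971327 = -0.008736
w* = 0.274757·p + -0.008736·q:
  w_0 = 0.274757·0.8135 + -0.008736·13.4146 = 0.1063  (Visa)
  w_1 = 0.274757·0.8979 + -0.008736·18.6260 = 0.0840  (GE)
  w_2 = 0.274757·1.4721 + -0.008736·14.7750 = 0.2754  (Kellogg)
  w_3 = 0.274757·1.1947 + -0.008736·16.7559 = 0.1819  (Honeywell)
  w_4 = 0.274757·1.5128 + -0.008736·7.2424 = 0.3524  (Unilever)
Σw_i=1.0000  μᵀw=0.1180
σ²=wᵀΣw=λ₁·μ_p+λ₂ = 0.274757·0.118 + -0.008736 = 0.023685 ≈ 0.0237


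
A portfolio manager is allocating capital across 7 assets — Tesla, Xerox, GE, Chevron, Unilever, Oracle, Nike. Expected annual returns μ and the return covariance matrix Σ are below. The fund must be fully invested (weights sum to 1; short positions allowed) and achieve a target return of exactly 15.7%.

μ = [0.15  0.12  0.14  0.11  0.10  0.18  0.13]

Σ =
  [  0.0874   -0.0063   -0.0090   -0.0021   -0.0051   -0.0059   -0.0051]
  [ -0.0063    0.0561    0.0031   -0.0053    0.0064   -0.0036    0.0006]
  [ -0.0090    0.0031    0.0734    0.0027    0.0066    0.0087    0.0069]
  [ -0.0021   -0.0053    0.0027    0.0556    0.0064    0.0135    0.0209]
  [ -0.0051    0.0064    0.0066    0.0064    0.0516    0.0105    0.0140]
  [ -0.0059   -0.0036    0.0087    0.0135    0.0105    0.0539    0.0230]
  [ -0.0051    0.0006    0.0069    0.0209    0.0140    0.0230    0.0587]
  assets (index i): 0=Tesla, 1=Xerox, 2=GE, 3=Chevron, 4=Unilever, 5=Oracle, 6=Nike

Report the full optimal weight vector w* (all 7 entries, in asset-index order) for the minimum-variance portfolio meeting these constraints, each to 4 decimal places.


g=Σ⁻¹μ = [2.3573  2.5236  1.5922  1.2809  0.7958  2.8426  0.4469]
h=Σ⁻¹𝟙 = [16.1263  19.7314  11.3510  13.9840  11.6795  12.1607  4.3715]
a=μᵀg=1.669574  b=𝟙ᵀg=11.839270  c=𝟙ᵀh=89.404438  D=ac−b²=9.099044
λ₁=(c·0.157−b)/D = (89.404438·0.157−11.839270)/9.099044 = 0.241479
λ₂=(a−b·0.157)/D = (1.669574−11.839270·0.157)/9.099044 = -0.020792
w* = 0.241479·g + -0.020792·h:
  w_0 = 0.241479·2.3573 + -0.020792·16.1263 = 0.2339  (Tesla)
  w_1 = 0.241479·2.5236 + -0.020792·19.7314 = 0.1991  (Xerox)
  w_2 = 0.241479·1.5922 + -0.020792·11.3510 = 0.1485  (GE)
  w_3 = 0.241479·1.2809 + -0.020792·13.9840 = 0.0186  (Chevron)
  w_4 = 0.241479·0.7958 + -0.020792·11.6795 = -0.0507  (Unilever)
  w_5 = 0.241479·2.8426 + -0.020792·12.1607 = 0.4336  (Oracle)
  w_6 = 0.241479·0.4469 + -0.020792·4.3715 = 0.0170  (Nike)
Σw_i=1.0000  μᵀw=0.1570
σ²=wᵀΣw=λ₁·μ_p+λ₂ = 0.241479·0.157 + -0.020792 = 0.017120 ≈ 0.0171

0.2339  0.1991  0.1485  0.0186  -0.0507  0.4336  0.0170


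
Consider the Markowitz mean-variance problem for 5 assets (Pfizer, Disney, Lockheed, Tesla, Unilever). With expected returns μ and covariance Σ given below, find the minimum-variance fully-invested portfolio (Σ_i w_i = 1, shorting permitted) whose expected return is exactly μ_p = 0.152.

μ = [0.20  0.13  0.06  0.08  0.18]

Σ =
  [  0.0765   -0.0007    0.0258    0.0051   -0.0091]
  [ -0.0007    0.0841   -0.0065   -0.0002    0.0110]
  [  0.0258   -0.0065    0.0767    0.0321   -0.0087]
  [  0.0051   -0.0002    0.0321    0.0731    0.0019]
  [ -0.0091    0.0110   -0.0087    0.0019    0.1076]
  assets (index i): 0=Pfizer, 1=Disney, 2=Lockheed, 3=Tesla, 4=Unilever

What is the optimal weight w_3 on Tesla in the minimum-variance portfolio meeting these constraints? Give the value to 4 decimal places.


0.1708

g=Σ⁻¹μ = [2.8627  1.3227  -0.2796  0.9759  1.7399]
h=Σ⁻¹𝟙 = [11.1963  11.3308  7.3543  9.4531  9.5099]
a=μᵀg=1.118970  b=𝟙ᵀg=6.621570  c=𝟙ᵀh=48.844523  D=ac−b²=10.810349
λ₁=(c·0.152−b)/D = (48.844523·0.152−6.621570)/10.810349 = 0.074262
λ₂=(a−b·0.152)/D = (1.118970−6.621570·0.152)/10.810349 = 0.010406
w* = 0.074262·g + 0.010406·h:
  w_0 = 0.074262·2.8627 + 0.010406·11.1963 = 0.3291  (Pfizer)
  w_1 = 0.074262·1.3227 + 0.010406·11.3308 = 0.2161  (Disney)
  w_2 = 0.074262·-0.2796 + 0.010406·7.3543 = 0.0558  (Lockheed)
  w_3 = 0.074262·0.9759 + 0.010406·9.4531 = 0.1708  (Tesla)
  w_4 = 0.074262·1.7399 + 0.010406·9.5099 = 0.2282  (Unilever)
Σw_i=1.0000  μᵀw=0.1520
σ²=wᵀΣw=λ₁·μ_p+λ₂ = 0.074262·0.152 + 0.010406 = 0.021694 ≈ 0.0217


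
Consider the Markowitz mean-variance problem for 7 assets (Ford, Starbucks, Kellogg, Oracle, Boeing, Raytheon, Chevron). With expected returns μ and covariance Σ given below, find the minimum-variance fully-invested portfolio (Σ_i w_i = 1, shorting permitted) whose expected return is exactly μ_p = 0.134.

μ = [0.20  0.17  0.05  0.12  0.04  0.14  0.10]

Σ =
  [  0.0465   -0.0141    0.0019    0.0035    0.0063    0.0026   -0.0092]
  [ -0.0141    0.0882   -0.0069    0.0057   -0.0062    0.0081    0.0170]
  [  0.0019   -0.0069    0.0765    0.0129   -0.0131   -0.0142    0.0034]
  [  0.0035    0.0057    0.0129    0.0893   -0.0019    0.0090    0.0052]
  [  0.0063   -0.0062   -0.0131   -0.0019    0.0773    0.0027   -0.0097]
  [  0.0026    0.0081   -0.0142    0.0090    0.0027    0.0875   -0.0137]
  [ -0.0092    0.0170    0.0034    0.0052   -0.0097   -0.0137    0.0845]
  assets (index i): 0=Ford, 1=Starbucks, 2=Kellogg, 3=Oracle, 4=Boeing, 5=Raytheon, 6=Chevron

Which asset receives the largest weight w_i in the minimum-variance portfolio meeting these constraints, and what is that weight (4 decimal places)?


Ford (0.3033)

g=Σ⁻¹μ = [5.0659  2.3852  0.9602  0.6253  0.6082  1.5358  1.4968]
h=Σ⁻¹𝟙 = [24.4069  13.3253  17.5224  4.9698  16.5021  13.6265  14.9035]
a=μᵀg=1.930726  b=𝟙ᵀg=12.677321  c=𝟙ᵀh=105.256498  D=ac−b²=42.506969
λ₁=(c·0.134−b)/D = (105.256498·0.134−12.677321)/42.506969 = 0.033572
λ₂=(a−b·0.134)/D = (1.930726−12.677321·0.134)/42.506969 = 0.005457
w* = 0.033572·g + 0.005457·h:
  w_0 = 0.033572·5.0659 + 0.005457·24.4069 = 0.3033  (Ford)
  w_1 = 0.033572·2.3852 + 0.005457·13.3253 = 0.1528  (Starbucks)
  w_2 = 0.033572·0.9602 + 0.005457·17.5224 = 0.1279  (Kellogg)
  w_3 = 0.033572·0.6253 + 0.005457·4.9698 = 0.0481  (Oracle)
  w_4 = 0.033572·0.6082 + 0.005457·16.5021 = 0.1105  (Boeing)
  w_5 = 0.033572·1.5358 + 0.005457·13.6265 = 0.1259  (Raytheon)
  w_6 = 0.033572·1.4968 + 0.005457·14.9035 = 0.1316  (Chevron)
Σw_i=1.0000  μᵀw=0.1340
σ²=wᵀΣw=λ₁·μ_p+λ₂ = 0.033572·0.134 + 0.005457 = 0.009956 ≈ 0.0100


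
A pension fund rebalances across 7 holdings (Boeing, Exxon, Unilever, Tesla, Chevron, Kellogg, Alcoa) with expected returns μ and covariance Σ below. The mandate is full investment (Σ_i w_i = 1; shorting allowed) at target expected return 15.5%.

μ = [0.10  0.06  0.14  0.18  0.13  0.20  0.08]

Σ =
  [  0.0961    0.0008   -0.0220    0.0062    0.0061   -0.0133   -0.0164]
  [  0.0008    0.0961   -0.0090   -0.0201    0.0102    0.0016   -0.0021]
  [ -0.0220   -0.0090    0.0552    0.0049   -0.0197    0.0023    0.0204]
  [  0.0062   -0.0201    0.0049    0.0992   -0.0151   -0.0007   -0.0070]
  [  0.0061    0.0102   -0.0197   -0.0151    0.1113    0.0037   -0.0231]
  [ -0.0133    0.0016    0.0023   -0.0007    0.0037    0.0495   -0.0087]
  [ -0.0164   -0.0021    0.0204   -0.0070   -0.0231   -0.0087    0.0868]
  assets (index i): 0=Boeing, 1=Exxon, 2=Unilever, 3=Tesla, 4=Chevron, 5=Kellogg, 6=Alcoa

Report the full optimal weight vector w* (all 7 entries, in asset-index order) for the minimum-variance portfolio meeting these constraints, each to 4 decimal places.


p=Σ⁻¹μ = [2.4972  1.1228  3.3808  2.1919  2.0449  4.7160  1.8198]
q=Σ⁻¹𝟙 = [20.8712  13.8483  25.3933  14.1784  15.8135  26.3332  17.8224]
a=μᵀp=2.539560  b=𝟙ᵀp=17.773386  c=𝟙ᵀq=134.260365  D=ac−b²=25.068946
λ₁=(c·0.155−b)/D = (134.260365·0.155−17.773386)/25.068946 = 0.121145
λ₂=(a−b·0.155)/D = (2.539560−17.773386·0.155)/25.068946 = -0.008589
w* = 0.121145·p + -0.008589·q:
  w_0 = 0.121145·2.4972 + -0.008589·20.8712 = 0.1233  (Boeing)
  w_1 = 0.121145·1.1228 + -0.008589·13.8483 = 0.0171  (Exxon)
  w_2 = 0.121145·3.3808 + -0.008589·25.3933 = 0.1915  (Unilever)
  w_3 = 0.121145·2.1919 + -0.008589·14.1784 = 0.1438  (Tesla)
  w_4 = 0.121145·2.0449 + -0.008589·15.8135 = 0.1119  (Chevron)
  w_5 = 0.121145·4.7160 + -0.008589·26.3332 = 0.3451  (Kellogg)
  w_6 = 0.121145·1.8198 + -0.008589·17.8224 = 0.0674  (Alcoa)
Σw_i=1.0000  μᵀw=0.1550
σ²=wᵀΣw=λ₁·μ_p+λ₂ = 0.121145·0.155 + -0.008589 = 0.010189 ≈ 0.0102

0.1233  0.0171  0.1915  0.1438  0.1119  0.3451  0.0674


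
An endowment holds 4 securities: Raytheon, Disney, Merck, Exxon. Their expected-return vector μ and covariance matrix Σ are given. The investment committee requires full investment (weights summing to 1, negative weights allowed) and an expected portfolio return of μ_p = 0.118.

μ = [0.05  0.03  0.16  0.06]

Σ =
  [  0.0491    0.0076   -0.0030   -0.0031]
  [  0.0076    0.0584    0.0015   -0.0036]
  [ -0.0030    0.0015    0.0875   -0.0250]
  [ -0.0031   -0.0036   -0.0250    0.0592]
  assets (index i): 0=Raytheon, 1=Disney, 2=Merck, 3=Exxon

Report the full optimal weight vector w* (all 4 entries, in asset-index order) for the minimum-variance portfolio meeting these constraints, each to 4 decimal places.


g=Σ⁻¹μ = [1.2403  0.4212  2.4784  2.1507]
h=Σ⁻¹𝟙 = [20.8755  15.5805  19.6584  27.2342]
a=μᵀg=0.600232  b=𝟙ᵀg=6.290589  c=𝟙ᵀh=83.348651  D=ac−b²=10.456974
λ₁=(c·0.118−b)/D = (83.348651·0.118−6.290589)/10.456974 = 0.338965
λ₂=(a−b·0.118)/D = (0.600232−6.290589·0.118)/10.456974 = -0.013585
w* = 0.338965·g + -0.013585·h:
  w_0 = 0.338965·1.2403 + -0.013585·20.8755 = 0.1368  (Raytheon)
  w_1 = 0.338965·0.4212 + -0.013585·15.5805 = -0.0689  (Disney)
  w_2 = 0.338965·2.4784 + -0.013585·19.6584 = 0.5730  (Merck)
  w_3 = 0.338965·2.1507 + -0.013585·27.2342 = 0.3590  (Exxon)
Σw_i=1.0000  μᵀw=0.1180
σ²=wᵀΣw=λ₁·μ_p+λ₂ = 0.338965·0.118 + -0.013585 = 0.026413 ≈ 0.0264

0.1368  -0.0689  0.5730  0.3590


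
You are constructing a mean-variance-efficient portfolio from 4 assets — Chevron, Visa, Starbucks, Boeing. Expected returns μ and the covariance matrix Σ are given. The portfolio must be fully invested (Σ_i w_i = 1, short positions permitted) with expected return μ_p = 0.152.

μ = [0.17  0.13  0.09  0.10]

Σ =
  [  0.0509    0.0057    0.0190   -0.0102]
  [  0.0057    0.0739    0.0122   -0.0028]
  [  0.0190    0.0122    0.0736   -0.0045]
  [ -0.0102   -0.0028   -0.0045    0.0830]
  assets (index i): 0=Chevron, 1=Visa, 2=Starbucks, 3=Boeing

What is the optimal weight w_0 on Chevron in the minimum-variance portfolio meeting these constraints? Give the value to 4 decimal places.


u=Σ⁻¹μ = [3.4381  1.5273  0.1854  1.6889]
v=Σ⁻¹𝟙 = [18.4704  11.3833  7.8568  15.1280]
a=μᵀu=0.968604  b=𝟙ᵀu=6.839706  c=𝟙ᵀv=52.838505  D=ac−b²=4.398009
λ₁=(c·0.152−b)/D = (52.838505·0.152−6.839706)/4.398009 = 0.270974
λ₂=(a−b·0.152)/D = (0.968604−6.839706·0.152)/4.398009 = -0.016151
w* = 0.270974·u + -0.016151·v:
  w_0 = 0.270974·3.4381 + -0.016151·18.4704 = 0.6333  (Chevron)
  w_1 = 0.270974·1.5273 + -0.016151·11.3833 = 0.2300  (Visa)
  w_2 = 0.270974·0.1854 + -0.016151·7.8568 = -0.0767  (Starbucks)
  w_3 = 0.270974·1.6889 + -0.016151·15.1280 = 0.2133  (Boeing)
Σw_i=1.0000  μᵀw=0.1520
σ²=wᵀΣw=λ₁·μ_p+λ₂ = 0.270974·0.152 + -0.016151 = 0.025037 ≈ 0.0250

0.6333


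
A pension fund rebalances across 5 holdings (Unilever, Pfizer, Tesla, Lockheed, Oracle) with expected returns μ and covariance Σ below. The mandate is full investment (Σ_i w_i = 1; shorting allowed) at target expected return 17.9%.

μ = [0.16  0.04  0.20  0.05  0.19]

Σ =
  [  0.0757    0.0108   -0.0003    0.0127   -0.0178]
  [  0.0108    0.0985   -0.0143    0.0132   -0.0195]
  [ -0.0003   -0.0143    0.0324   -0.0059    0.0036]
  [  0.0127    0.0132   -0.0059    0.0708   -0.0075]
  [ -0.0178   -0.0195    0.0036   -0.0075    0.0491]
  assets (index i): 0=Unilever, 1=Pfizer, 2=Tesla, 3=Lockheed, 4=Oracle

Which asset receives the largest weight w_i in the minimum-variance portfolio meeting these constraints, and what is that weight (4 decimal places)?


p=Σ⁻¹μ = [2.9679  1.9884  6.6481  0.9281  5.3896]
q=Σ⁻¹𝟙 = [16.0399  18.5176  38.1588  14.4647  32.9474]
a=μᵀp=2.954445  b=𝟙ᵀp=17.922078  c=𝟙ᵀq=120.128335  D=ac−b²=33.711678
λ₁=(c·0.179−b)/D = (120.128335·0.179−17.922078)/33.711678 = 0.106221
λ₂=(a−b·0.179)/D = (2.954445−17.922078·0.179)/33.711678 = -0.007523
w* = 0.106221·p + -0.007523·q:
  w_0 = 0.106221·2.9679 + -0.007523·16.0399 = 0.1946  (Unilever)
  w_1 = 0.106221·1.9884 + -0.007523·18.5176 = 0.0719  (Pfizer)
  w_2 = 0.106221·6.6481 + -0.007523·38.1588 = 0.4191  (Tesla)
  w_3 = 0.106221·0.9281 + -0.007523·14.4647 = -0.0102  (Lockheed)
  w_4 = 0.106221·5.3896 + -0.007523·32.9474 = 0.3246  (Oracle)
Σw_i=1.0000  μᵀw=0.1790
σ²=wᵀΣw=λ₁·μ_p+λ₂ = 0.106221·0.179 + -0.007523 = 0.011491 ≈ 0.0115

Tesla (0.4191)


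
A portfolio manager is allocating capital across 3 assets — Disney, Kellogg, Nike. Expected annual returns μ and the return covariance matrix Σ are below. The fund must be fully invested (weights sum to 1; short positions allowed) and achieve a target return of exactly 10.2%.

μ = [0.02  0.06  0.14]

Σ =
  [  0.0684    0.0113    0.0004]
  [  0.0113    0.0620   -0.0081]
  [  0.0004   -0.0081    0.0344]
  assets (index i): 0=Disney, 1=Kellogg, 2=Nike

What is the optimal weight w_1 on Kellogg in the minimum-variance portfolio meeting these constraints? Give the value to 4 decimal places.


0.2820

u=Σ⁻¹μ = [0.0112  1.5449  4.4334]
v=Σ⁻¹𝟙 = [11.3855  18.4005  33.2701]
a=μᵀu=0.713595  b=𝟙ᵀu=5.989548  c=𝟙ᵀv=63.056038  D=ac−b²=9.121815
λ₁=(c·0.102−b)/D = (63.056038·0.102−5.989548)/9.121815 = 0.048474
λ₂=(a−b·0.102)/D = (0.713595−5.989548·0.102)/9.121815 = 0.011255
w* = 0.048474·u + 0.011255·v:
  w_0 = 0.048474·0.0112 + 0.011255·11.3855 = 0.1287  (Disney)
  w_1 = 0.048474·1.5449 + 0.011255·18.4005 = 0.2820  (Kellogg)
  w_2 = 0.048474·4.4334 + 0.011255·33.2701 = 0.5893  (Nike)
Σw_i=1.0000  μᵀw=0.1020
σ²=wᵀΣw=λ₁·μ_p+λ₂ = 0.048474·0.102 + 0.011255 = 0.016199 ≈ 0.0162


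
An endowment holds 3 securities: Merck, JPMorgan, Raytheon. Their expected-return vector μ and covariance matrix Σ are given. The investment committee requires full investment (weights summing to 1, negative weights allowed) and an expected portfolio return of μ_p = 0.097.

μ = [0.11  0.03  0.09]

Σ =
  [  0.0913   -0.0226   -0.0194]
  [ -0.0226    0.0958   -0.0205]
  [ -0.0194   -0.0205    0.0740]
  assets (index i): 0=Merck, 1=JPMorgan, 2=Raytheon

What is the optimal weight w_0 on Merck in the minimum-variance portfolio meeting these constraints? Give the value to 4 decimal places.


g=Σ⁻¹μ = [1.9431  1.2127  2.0616]
h=Σ⁻¹𝟙 = [21.3924  20.8105  24.8869]
a=μᵀg=0.435657  b=𝟙ᵀg=5.217293  c=𝟙ᵀh=67.089746  D=ac−b²=2.007939
λ₁=(c·0.097−b)/D = (67.089746·0.097−5.217293)/2.007939 = 0.642655
λ₂=(a−b·0.097)/D = (0.435657−5.217293·0.097)/2.007939 = -0.035071
w* = 0.642655·g + -0.035071·h:
  w_0 = 0.642655·1.9431 + -0.035071·21.3924 = 0.4985  (Merck)
  w_1 = 0.642655·1.2127 + -0.035071·20.8105 = 0.0495  (JPMorgan)
  w_2 = 0.642655·2.0616 + -0.035071·24.8869 = 0.4521  (Raytheon)
Σw_i=1.0000  μᵀw=0.0970
σ²=wᵀΣw=λ₁·μ_p+λ₂ = 0.642655·0.097 + -0.035071 = 0.027266 ≈ 0.0273

0.4985


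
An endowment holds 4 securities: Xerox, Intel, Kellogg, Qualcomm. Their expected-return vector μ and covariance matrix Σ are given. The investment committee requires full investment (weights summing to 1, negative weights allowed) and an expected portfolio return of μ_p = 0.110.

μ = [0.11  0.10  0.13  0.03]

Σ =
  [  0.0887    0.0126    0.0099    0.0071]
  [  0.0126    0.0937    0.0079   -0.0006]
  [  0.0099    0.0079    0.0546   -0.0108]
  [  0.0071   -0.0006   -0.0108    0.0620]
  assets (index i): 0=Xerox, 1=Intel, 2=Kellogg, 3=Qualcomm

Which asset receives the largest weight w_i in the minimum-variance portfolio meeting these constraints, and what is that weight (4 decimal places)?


g=Σ⁻¹μ = [0.8126  0.7709  2.2794  0.7953]
h=Σ⁻¹𝟙 = [6.3863  8.2737  19.7003  18.9094]
a=μᵀg=0.486652  b=𝟙ᵀg=4.658180  c=𝟙ᵀh=53.269689  D=ac−b²=4.225162
λ₁=(c·0.110−b)/D = (53.269689·0.110−4.658180)/4.225162 = 0.284364
λ₂=(a−b·0.110)/D = (0.486652−4.658180·0.110)/4.225162 = -0.006094
w* = 0.284364·g + -0.006094·h:
  w_0 = 0.284364·0.8126 + -0.006094·6.3863 = 0.1921  (Xerox)
  w_1 = 0.284364·0.7709 + -0.006094·8.2737 = 0.1688  (Intel)
  w_2 = 0.284364·2.2794 + -0.006094·19.7003 = 0.5281  (Kellogg)
  w_3 = 0.284364·0.7953 + -0.006094·18.9094 = 0.1109  (Qualcomm)
Σw_i=1.0000  μᵀw=0.1100
σ²=wᵀΣw=λ₁·μ_p+λ₂ = 0.284364·0.110 + -0.006094 = 0.025186 ≈ 0.0252

Kellogg (0.5281)


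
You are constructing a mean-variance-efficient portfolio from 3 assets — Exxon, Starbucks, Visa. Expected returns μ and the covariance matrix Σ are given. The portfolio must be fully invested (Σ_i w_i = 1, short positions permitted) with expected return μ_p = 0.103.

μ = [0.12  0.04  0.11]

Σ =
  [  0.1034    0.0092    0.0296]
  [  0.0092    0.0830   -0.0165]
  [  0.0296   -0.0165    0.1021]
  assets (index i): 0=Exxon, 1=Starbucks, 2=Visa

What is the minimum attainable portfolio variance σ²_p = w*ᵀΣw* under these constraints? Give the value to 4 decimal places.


p=Σ⁻¹μ = [0.8449  0.5721  0.9249]
q=Σ⁻¹𝟙 = [5.4976  13.5028  10.3827]
a=μᵀp=0.226009  b=𝟙ᵀp=2.341913  c=𝟙ᵀq=29.383060  D=ac−b²=1.156277
λ₁=(c·0.103−b)/D = (29.383060·0.103−2.341913)/1.156277 = 0.592023
λ₂=(a−b·0.103)/D = (0.226009−2.341913·0.103)/1.156277 = -0.013153
w* = 0.592023·p + -0.013153·q:
  w_0 = 0.592023·0.8449 + -0.013153·5.4976 = 0.4279  (Exxon)
  w_1 = 0.592023·0.5721 + -0.013153·13.5028 = 0.1611  (Starbucks)
  w_2 = 0.592023·0.9249 + -0.013153·10.3827 = 0.4110  (Visa)
Σw_i=1.0000  μᵀw=0.1030
σ²=wᵀΣw=λ₁·μ_p+λ₂ = 0.592023·0.103 + -0.013153 = 0.047826 ≈ 0.0478

0.0478


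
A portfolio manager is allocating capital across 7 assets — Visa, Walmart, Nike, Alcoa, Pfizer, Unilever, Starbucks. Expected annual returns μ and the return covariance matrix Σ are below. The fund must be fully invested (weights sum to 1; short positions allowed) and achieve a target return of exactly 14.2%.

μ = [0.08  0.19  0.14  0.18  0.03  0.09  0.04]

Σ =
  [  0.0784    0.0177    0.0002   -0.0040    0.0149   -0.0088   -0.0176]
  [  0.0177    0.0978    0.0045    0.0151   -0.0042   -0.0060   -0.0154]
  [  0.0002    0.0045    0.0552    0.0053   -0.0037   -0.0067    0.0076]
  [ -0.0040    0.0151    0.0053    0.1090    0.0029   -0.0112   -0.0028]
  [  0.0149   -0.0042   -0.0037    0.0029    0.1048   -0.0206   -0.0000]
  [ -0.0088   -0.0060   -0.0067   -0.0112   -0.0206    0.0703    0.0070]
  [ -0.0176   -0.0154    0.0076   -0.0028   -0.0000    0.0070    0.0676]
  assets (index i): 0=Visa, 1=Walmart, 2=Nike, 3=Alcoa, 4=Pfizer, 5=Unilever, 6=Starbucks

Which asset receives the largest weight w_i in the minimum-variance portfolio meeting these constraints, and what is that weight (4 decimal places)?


p=Σ⁻¹μ = [1.0046  1.6961  2.4398  1.5582  0.6769  2.1495  0.8073]
q=Σ⁻¹𝟙 = [14.9491  9.7679  17.4912  9.8997  12.5034  22.1389  17.0613]
a=μᵀp=1.270751  b=𝟙ᵀp=10.332591  c=𝟙ᵀq=103.811459  D=ac−b²=25.156058
λ₁=(c·0.142−b)/D = (103.811459·0.142−10.332591)/25.156058 = 0.175251
λ₂=(a−b·0.142)/D = (1.270751−10.332591·0.142)/25.156058 = -0.007810
w* = 0.175251·p + -0.007810·q:
  w_0 = 0.175251·1.0046 + -0.007810·14.9491 = 0.0593  (Visa)
  w_1 = 0.175251·1.6961 + -0.007810·9.7679 = 0.2210  (Walmart)
  w_2 = 0.175251·2.4398 + -0.007810·17.4912 = 0.2910  (Nike)
  w_3 = 0.175251·1.5582 + -0.007810·9.8997 = 0.1958  (Alcoa)
  w_4 = 0.175251·0.6769 + -0.007810·12.5034 = 0.0210  (Pfizer)
  w_5 = 0.175251·2.1495 + -0.007810·22.1389 = 0.2038  (Unilever)
  w_6 = 0.175251·0.8073 + -0.007810·17.0613 = 0.0082  (Starbucks)
Σw_i=1.0000  μᵀw=0.1420
σ²=wᵀΣw=λ₁·μ_p+λ₂ = 0.175251·0.142 + -0.007810 = 0.017075 ≈ 0.0171

Nike (0.2910)


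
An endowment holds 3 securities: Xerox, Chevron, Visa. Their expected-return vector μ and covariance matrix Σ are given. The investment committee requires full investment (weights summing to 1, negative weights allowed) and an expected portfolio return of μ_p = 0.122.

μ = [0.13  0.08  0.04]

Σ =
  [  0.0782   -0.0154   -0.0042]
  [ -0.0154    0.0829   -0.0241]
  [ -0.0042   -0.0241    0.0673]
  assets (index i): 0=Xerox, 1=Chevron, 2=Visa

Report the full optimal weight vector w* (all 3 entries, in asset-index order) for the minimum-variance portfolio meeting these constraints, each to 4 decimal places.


0.7732  0.3103  -0.0835

p=Σ⁻¹μ = [2.0781  1.7430  1.3482]
q=Σ⁻¹𝟙 = [18.5113  22.4992  24.0710]
a=μᵀp=0.463515  b=𝟙ᵀp=5.169252  c=𝟙ᵀq=65.081571  D=ac−b²=3.445135
λ₁=(c·0.122−b)/D = (65.081571·0.122−5.169252)/3.445135 = 0.804236
λ₂=(a−b·0.122)/D = (0.463515−5.169252·0.122)/3.445135 = -0.048513
w* = 0.804236·p + -0.048513·q:
  w_0 = 0.804236·2.0781 + -0.048513·18.5113 = 0.7732  (Xerox)
  w_1 = 0.804236·1.7430 + -0.048513·22.4992 = 0.3103  (Chevron)
  w_2 = 0.804236·1.3482 + -0.048513·24.0710 = -0.0835  (Visa)
Σw_i=1.0000  μᵀw=0.1220
σ²=wᵀΣw=λ₁·μ_p+λ₂ = 0.804236·0.122 + -0.048513 = 0.049604 ≈ 0.0496


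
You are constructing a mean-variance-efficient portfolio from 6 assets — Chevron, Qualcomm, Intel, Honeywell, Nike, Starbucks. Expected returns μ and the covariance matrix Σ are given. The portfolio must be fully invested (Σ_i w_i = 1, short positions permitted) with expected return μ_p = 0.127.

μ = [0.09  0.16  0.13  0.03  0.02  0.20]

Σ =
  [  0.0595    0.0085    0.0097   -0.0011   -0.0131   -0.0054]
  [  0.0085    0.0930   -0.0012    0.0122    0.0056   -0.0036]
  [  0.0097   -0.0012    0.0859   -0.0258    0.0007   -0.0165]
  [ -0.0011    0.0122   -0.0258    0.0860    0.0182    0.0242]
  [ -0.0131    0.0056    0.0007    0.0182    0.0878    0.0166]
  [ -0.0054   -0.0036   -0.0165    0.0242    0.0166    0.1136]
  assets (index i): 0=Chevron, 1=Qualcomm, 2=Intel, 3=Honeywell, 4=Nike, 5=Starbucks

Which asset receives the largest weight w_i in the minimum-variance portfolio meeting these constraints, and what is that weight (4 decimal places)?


Intel (0.2451)

x=Σ⁻¹μ = [1.1266  1.7195  1.8542  0.1068  -0.1549  2.1378]
y=Σ⁻¹𝟙 = [16.3252  7.7855  14.6678  10.8127  9.4053  8.2782]
a=μᵀx=1.045214  b=𝟙ᵀx=6.789901  c=𝟙ᵀy=67.274781  D=ac−b²=24.213758
λ₁=(c·0.127−b)/D = (67.274781·0.127−6.789901)/24.213758 = 0.072438
λ₂=(a−b·0.127)/D = (1.045214−6.789901·0.127)/24.213758 = 0.007553
w* = 0.072438·x + 0.007553·y:
  w_0 = 0.072438·1.1266 + 0.007553·16.3252 = 0.2049  (Chevron)
  w_1 = 0.072438·1.7195 + 0.007553·7.7855 = 0.1834  (Qualcomm)
  w_2 = 0.072438·1.8542 + 0.007553·14.6678 = 0.2451  (Intel)
  w_3 = 0.072438·0.1068 + 0.007553·10.8127 = 0.0894  (Honeywell)
  w_4 = 0.072438·-0.1549 + 0.007553·9.4053 = 0.0598  (Nike)
  w_5 = 0.072438·2.1378 + 0.007553·8.2782 = 0.2174  (Starbucks)
Σw_i=1.0000  μᵀw=0.1270
σ²=wᵀΣw=λ₁·μ_p+λ₂ = 0.072438·0.127 + 0.007553 = 0.016753 ≈ 0.0168


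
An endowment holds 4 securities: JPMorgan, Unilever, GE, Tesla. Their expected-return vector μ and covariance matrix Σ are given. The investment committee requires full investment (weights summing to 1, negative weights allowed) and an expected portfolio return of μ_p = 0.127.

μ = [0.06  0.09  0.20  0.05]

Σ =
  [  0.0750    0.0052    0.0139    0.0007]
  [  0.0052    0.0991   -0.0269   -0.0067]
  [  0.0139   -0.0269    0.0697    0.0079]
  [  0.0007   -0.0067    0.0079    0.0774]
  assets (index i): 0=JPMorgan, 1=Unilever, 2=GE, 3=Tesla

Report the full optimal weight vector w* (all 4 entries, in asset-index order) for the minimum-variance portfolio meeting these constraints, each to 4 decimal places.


0.1039  0.2973  0.4271  0.1717

x=Σ⁻¹μ = [0.0057  1.9022  3.5517  0.4481]
y=Σ⁻¹𝟙 = [9.0321  15.0571  16.9503  12.4115]
a=μᵀx=0.904282  b=𝟙ᵀx=5.907702  c=𝟙ᵀy=53.450988  D=ac−b²=13.433845
λ₁=(c·0.127−b)/D = (53.450988·0.127−5.907702)/13.433845 = 0.065549
λ₂=(a−b·0.127)/D = (0.904282−5.907702·0.127)/13.433845 = 0.011464
w* = 0.065549·x + 0.011464·y:
  w_0 = 0.065549·0.0057 + 0.011464·9.0321 = 0.1039  (JPMorgan)
  w_1 = 0.065549·1.9022 + 0.011464·15.0571 = 0.2973  (Unilever)
  w_2 = 0.065549·3.5517 + 0.011464·16.9503 = 0.4271  (GE)
  w_3 = 0.065549·0.4481 + 0.011464·12.4115 = 0.1717  (Tesla)
Σw_i=1.0000  μᵀw=0.1270
σ²=wᵀΣw=λ₁·μ_p+λ₂ = 0.065549·0.127 + 0.011464 = 0.019789 ≈ 0.0198


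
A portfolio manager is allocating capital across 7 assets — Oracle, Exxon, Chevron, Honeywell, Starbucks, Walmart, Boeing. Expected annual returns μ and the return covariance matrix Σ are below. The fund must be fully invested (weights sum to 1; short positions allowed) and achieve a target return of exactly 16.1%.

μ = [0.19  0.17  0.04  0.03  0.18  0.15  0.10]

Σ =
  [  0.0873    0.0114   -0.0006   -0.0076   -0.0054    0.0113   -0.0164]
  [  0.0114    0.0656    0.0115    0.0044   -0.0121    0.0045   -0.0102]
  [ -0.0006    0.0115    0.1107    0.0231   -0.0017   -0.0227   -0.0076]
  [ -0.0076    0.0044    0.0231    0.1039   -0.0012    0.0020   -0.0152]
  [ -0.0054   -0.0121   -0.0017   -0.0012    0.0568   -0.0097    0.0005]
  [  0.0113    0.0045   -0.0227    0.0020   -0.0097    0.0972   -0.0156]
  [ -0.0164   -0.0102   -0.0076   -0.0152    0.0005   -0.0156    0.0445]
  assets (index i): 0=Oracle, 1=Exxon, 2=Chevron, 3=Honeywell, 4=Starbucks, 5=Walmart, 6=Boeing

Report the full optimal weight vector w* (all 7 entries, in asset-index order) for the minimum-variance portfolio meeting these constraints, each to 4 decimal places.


0.1647  0.2201  -0.0086  -0.0086  0.2940  0.1225  0.2160

u=Σ⁻¹μ = [2.7809  3.4120  0.7808  0.9617  4.5909  2.5422  5.3556]
v=Σ⁻¹𝟙 = [18.1600  20.0775  11.8392  14.3349  27.2727  20.0474  47.4064]
a=μᵀu=2.911745  b=𝟙ᵀu=20.424020  c=𝟙ᵀv=159.138092  D=ac−b²=46.228951
λ₁=(c·0.161−b)/D = (159.138092·0.161−20.424020)/46.228951 = 0.112423
λ₂=(a−b·0.161)/D = (2.911745−20.424020·0.161)/46.228951 = -0.008145
w* = 0.112423·u + -0.008145·v:
  w_0 = 0.112423·2.7809 + -0.008145·18.1600 = 0.1647  (Oracle)
  w_1 = 0.112423·3.4120 + -0.008145·20.0775 = 0.2201  (Exxon)
  w_2 = 0.112423·0.7808 + -0.008145·11.8392 = -0.0086  (Chevron)
  w_3 = 0.112423·0.9617 + -0.008145·14.3349 = -0.0086  (Honeywell)
  w_4 = 0.112423·4.5909 + -0.008145·27.2727 = 0.2940  (Starbucks)
  w_5 = 0.112423·2.5422 + -0.008145·20.0474 = 0.1225  (Walmart)
  w_6 = 0.112423·5.3556 + -0.008145·47.4064 = 0.2160  (Boeing)
Σw_i=1.0000  μᵀw=0.1610
σ²=wᵀΣw=λ₁·μ_p+λ₂ = 0.112423·0.161 + -0.008145 = 0.009955 ≈ 0.0100


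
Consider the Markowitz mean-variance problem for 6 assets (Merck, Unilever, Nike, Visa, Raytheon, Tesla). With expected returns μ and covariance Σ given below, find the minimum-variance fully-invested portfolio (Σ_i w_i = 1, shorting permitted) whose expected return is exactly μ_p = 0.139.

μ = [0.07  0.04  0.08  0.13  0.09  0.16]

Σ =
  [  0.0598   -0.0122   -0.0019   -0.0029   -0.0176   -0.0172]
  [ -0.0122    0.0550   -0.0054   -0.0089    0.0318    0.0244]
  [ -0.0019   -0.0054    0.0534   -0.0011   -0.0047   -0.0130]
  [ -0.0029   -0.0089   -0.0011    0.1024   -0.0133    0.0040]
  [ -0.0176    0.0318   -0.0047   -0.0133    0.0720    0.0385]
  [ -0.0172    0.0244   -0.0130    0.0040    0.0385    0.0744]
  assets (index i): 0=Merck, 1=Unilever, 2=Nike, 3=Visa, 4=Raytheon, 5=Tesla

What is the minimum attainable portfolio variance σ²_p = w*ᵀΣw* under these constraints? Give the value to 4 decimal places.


g=Σ⁻¹μ = [2.3037  0.0802  2.3130  1.3712  0.8083  2.5690]
h=Σ⁻¹𝟙 = [28.4787  17.4966  25.7855  13.2372  10.4842  12.6551]
a=μᵀg=1.011550  b=𝟙ᵀg=9.445439  c=𝟙ᵀh=108.137252  D=ac−b²=20.169907
λ₁=(c·0.139−b)/D = (108.137252·0.139−9.445439)/20.169907 = 0.276929
λ₂=(a−b·0.139)/D = (1.011550−9.445439·0.139)/20.169907 = -0.014941
w* = 0.276929·g + -0.014941·h:
  w_0 = 0.276929·2.3037 + -0.014941·28.4787 = 0.2125  (Merck)
  w_1 = 0.276929·0.0802 + -0.014941·17.4966 = -0.2392  (Unilever)
  w_2 = 0.276929·2.3130 + -0.014941·25.7855 = 0.2553  (Nike)
  w_3 = 0.276929·1.3712 + -0.014941·13.2372 = 0.1820  (Visa)
  w_4 = 0.276929·0.8083 + -0.014941·10.4842 = 0.0672  (Raytheon)
  w_5 = 0.276929·2.5690 + -0.014941·12.6551 = 0.5223  (Tesla)
Σw_i=1.0000  μᵀw=0.1390
σ²=wᵀΣw=λ₁·μ_p+λ₂ = 0.276929·0.139 + -0.014941 = 0.023552 ≈ 0.0236

0.0236


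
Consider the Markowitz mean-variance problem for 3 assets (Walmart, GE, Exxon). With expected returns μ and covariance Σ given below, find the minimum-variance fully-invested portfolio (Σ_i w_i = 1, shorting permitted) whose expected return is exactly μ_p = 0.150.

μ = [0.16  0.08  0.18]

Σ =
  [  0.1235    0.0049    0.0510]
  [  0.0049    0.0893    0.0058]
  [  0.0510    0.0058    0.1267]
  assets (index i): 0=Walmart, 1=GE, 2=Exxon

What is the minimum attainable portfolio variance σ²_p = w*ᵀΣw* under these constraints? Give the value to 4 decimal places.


0.0590

g=Σ⁻¹μ = [0.8307  0.7820  1.0505]
h=Σ⁻¹𝟙 = [5.5393  10.5578  5.1796]
a=μᵀg=0.384567  b=𝟙ᵀg=2.663252  c=𝟙ᵀh=21.276791  D=ac−b²=1.089433
λ₁=(c·0.150−b)/D = (21.276791·0.150−2.663252)/1.089433 = 0.484901
λ₂=(a−b·0.150)/D = (0.384567−2.663252·0.150)/1.089433 = -0.013696
w* = 0.484901·g + -0.013696·h:
  w_0 = 0.484901·0.8307 + -0.013696·5.5393 = 0.3269  (Walmart)
  w_1 = 0.484901·0.7820 + -0.013696·10.5578 = 0.2346  (GE)
  w_2 = 0.484901·1.0505 + -0.013696·5.1796 = 0.4384  (Exxon)
Σw_i=1.0000  μᵀw=0.1500
σ²=wᵀΣw=λ₁·μ_p+λ₂ = 0.484901·0.150 + -0.013696 = 0.059039 ≈ 0.0590
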